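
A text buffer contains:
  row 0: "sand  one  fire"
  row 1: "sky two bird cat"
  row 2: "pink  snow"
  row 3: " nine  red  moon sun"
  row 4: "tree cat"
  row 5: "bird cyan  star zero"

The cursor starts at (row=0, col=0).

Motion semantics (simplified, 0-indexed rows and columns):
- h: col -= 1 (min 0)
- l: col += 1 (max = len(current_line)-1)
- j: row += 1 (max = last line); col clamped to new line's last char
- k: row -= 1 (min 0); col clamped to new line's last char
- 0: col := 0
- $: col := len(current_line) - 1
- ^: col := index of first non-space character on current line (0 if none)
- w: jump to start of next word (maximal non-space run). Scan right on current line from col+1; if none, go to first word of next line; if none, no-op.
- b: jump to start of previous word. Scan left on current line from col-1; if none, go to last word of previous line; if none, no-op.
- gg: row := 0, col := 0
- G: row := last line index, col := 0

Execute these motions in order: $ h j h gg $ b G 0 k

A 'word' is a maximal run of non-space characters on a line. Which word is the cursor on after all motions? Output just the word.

Answer: tree

Derivation:
After 1 ($): row=0 col=14 char='e'
After 2 (h): row=0 col=13 char='r'
After 3 (j): row=1 col=13 char='c'
After 4 (h): row=1 col=12 char='_'
After 5 (gg): row=0 col=0 char='s'
After 6 ($): row=0 col=14 char='e'
After 7 (b): row=0 col=11 char='f'
After 8 (G): row=5 col=0 char='b'
After 9 (0): row=5 col=0 char='b'
After 10 (k): row=4 col=0 char='t'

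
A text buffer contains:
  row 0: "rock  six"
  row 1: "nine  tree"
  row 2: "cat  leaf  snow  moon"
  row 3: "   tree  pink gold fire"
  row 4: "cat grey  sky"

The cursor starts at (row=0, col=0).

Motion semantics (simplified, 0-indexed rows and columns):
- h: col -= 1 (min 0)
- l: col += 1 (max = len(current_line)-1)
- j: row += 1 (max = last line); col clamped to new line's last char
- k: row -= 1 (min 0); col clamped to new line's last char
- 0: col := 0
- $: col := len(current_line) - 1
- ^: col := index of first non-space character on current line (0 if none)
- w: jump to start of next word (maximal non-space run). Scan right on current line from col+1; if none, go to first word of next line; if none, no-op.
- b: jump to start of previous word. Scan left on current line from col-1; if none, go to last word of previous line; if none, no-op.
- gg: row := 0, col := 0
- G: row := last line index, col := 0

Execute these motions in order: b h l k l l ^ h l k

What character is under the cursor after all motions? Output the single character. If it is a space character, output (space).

Answer: o

Derivation:
After 1 (b): row=0 col=0 char='r'
After 2 (h): row=0 col=0 char='r'
After 3 (l): row=0 col=1 char='o'
After 4 (k): row=0 col=1 char='o'
After 5 (l): row=0 col=2 char='c'
After 6 (l): row=0 col=3 char='k'
After 7 (^): row=0 col=0 char='r'
After 8 (h): row=0 col=0 char='r'
After 9 (l): row=0 col=1 char='o'
After 10 (k): row=0 col=1 char='o'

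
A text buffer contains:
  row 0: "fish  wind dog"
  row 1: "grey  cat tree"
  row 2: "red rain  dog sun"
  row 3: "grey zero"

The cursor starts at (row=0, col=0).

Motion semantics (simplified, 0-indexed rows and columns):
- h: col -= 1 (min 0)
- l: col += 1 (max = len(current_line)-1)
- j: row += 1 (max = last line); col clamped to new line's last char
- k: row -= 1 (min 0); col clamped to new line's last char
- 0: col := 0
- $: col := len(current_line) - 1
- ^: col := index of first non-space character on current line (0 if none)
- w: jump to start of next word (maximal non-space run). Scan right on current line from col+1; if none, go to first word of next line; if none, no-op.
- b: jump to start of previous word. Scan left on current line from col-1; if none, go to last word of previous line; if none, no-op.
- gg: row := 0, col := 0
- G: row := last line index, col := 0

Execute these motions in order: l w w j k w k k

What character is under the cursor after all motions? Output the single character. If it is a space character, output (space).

After 1 (l): row=0 col=1 char='i'
After 2 (w): row=0 col=6 char='w'
After 3 (w): row=0 col=11 char='d'
After 4 (j): row=1 col=11 char='r'
After 5 (k): row=0 col=11 char='d'
After 6 (w): row=1 col=0 char='g'
After 7 (k): row=0 col=0 char='f'
After 8 (k): row=0 col=0 char='f'

Answer: f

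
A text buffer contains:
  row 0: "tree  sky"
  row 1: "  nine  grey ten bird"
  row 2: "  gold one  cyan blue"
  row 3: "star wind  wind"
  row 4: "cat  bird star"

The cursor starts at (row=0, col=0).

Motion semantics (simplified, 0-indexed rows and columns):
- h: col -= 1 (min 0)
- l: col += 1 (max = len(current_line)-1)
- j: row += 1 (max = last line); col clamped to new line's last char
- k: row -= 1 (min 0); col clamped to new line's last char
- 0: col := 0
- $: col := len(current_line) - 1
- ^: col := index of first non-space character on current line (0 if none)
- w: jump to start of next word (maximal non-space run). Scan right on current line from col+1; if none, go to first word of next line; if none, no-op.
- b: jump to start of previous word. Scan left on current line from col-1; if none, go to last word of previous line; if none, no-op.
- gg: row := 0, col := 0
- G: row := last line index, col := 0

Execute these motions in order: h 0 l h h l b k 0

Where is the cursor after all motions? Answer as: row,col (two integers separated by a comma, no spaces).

After 1 (h): row=0 col=0 char='t'
After 2 (0): row=0 col=0 char='t'
After 3 (l): row=0 col=1 char='r'
After 4 (h): row=0 col=0 char='t'
After 5 (h): row=0 col=0 char='t'
After 6 (l): row=0 col=1 char='r'
After 7 (b): row=0 col=0 char='t'
After 8 (k): row=0 col=0 char='t'
After 9 (0): row=0 col=0 char='t'

Answer: 0,0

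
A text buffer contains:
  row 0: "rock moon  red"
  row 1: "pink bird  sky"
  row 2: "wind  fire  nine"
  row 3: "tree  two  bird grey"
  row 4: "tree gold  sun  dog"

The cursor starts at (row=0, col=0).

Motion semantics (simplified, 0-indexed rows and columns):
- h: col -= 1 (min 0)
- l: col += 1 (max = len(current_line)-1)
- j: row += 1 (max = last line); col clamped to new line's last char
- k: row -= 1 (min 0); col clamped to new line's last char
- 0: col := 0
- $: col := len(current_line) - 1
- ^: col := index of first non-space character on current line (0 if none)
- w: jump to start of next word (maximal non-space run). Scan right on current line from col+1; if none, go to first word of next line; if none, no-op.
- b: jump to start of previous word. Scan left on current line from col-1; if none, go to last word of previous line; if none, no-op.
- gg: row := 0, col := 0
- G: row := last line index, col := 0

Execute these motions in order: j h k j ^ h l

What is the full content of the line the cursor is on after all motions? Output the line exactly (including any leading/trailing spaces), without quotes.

After 1 (j): row=1 col=0 char='p'
After 2 (h): row=1 col=0 char='p'
After 3 (k): row=0 col=0 char='r'
After 4 (j): row=1 col=0 char='p'
After 5 (^): row=1 col=0 char='p'
After 6 (h): row=1 col=0 char='p'
After 7 (l): row=1 col=1 char='i'

Answer: pink bird  sky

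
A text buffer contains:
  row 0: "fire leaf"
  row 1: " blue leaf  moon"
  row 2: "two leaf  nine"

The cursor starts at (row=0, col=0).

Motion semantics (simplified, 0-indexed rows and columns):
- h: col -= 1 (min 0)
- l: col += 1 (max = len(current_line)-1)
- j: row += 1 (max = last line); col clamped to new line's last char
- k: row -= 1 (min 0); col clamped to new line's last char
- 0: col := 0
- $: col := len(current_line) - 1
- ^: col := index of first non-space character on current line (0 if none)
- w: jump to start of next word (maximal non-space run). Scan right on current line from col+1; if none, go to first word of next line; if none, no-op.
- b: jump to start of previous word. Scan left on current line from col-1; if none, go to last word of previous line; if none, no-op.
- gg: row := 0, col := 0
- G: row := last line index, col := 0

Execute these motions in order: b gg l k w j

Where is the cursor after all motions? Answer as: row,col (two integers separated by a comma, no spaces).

Answer: 1,5

Derivation:
After 1 (b): row=0 col=0 char='f'
After 2 (gg): row=0 col=0 char='f'
After 3 (l): row=0 col=1 char='i'
After 4 (k): row=0 col=1 char='i'
After 5 (w): row=0 col=5 char='l'
After 6 (j): row=1 col=5 char='_'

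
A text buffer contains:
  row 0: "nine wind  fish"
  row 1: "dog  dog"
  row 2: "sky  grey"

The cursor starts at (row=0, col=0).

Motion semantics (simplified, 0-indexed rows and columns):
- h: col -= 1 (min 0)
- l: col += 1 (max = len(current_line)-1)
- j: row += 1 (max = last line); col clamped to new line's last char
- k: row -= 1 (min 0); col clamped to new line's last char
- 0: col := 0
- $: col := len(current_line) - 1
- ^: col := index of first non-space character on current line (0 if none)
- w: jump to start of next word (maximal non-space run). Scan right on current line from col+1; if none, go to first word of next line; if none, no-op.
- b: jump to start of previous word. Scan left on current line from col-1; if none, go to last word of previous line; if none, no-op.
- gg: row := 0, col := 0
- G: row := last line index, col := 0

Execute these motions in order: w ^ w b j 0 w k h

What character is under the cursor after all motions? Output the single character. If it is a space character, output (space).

After 1 (w): row=0 col=5 char='w'
After 2 (^): row=0 col=0 char='n'
After 3 (w): row=0 col=5 char='w'
After 4 (b): row=0 col=0 char='n'
After 5 (j): row=1 col=0 char='d'
After 6 (0): row=1 col=0 char='d'
After 7 (w): row=1 col=5 char='d'
After 8 (k): row=0 col=5 char='w'
After 9 (h): row=0 col=4 char='_'

Answer: (space)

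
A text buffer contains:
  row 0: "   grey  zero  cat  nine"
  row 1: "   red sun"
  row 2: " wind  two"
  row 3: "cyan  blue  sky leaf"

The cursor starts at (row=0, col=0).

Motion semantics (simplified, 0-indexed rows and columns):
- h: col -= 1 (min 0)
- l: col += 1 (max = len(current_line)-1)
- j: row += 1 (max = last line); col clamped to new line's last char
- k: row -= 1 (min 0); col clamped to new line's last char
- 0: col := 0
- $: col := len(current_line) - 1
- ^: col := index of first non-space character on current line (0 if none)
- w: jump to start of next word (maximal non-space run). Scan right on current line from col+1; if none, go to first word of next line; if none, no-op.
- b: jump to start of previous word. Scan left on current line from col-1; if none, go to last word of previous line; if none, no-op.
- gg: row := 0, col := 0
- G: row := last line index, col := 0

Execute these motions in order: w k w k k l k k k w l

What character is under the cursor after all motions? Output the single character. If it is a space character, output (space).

After 1 (w): row=0 col=3 char='g'
After 2 (k): row=0 col=3 char='g'
After 3 (w): row=0 col=9 char='z'
After 4 (k): row=0 col=9 char='z'
After 5 (k): row=0 col=9 char='z'
After 6 (l): row=0 col=10 char='e'
After 7 (k): row=0 col=10 char='e'
After 8 (k): row=0 col=10 char='e'
After 9 (k): row=0 col=10 char='e'
After 10 (w): row=0 col=15 char='c'
After 11 (l): row=0 col=16 char='a'

Answer: a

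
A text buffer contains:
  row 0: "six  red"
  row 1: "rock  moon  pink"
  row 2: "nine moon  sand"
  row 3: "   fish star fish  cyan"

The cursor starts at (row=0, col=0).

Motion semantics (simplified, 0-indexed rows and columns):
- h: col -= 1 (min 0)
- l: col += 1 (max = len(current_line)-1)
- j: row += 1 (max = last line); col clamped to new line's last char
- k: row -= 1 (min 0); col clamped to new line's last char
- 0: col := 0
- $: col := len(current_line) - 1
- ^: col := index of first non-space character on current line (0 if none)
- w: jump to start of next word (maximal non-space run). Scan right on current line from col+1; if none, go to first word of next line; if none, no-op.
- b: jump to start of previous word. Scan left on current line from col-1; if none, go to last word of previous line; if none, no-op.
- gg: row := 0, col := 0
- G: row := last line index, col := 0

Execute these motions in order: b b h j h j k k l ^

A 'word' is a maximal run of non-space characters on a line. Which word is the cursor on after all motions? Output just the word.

Answer: six

Derivation:
After 1 (b): row=0 col=0 char='s'
After 2 (b): row=0 col=0 char='s'
After 3 (h): row=0 col=0 char='s'
After 4 (j): row=1 col=0 char='r'
After 5 (h): row=1 col=0 char='r'
After 6 (j): row=2 col=0 char='n'
After 7 (k): row=1 col=0 char='r'
After 8 (k): row=0 col=0 char='s'
After 9 (l): row=0 col=1 char='i'
After 10 (^): row=0 col=0 char='s'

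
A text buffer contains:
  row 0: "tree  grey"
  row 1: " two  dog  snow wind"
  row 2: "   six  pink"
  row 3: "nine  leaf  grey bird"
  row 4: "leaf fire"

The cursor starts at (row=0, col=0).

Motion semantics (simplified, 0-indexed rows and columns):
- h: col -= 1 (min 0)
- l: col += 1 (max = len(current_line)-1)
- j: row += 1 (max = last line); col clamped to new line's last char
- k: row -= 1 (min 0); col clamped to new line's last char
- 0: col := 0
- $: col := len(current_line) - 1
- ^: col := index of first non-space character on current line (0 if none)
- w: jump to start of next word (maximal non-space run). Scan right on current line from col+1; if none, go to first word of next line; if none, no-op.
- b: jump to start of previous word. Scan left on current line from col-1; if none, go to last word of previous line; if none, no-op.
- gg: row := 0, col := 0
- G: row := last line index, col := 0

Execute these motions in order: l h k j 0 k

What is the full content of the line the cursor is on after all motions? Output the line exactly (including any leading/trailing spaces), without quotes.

Answer: tree  grey

Derivation:
After 1 (l): row=0 col=1 char='r'
After 2 (h): row=0 col=0 char='t'
After 3 (k): row=0 col=0 char='t'
After 4 (j): row=1 col=0 char='_'
After 5 (0): row=1 col=0 char='_'
After 6 (k): row=0 col=0 char='t'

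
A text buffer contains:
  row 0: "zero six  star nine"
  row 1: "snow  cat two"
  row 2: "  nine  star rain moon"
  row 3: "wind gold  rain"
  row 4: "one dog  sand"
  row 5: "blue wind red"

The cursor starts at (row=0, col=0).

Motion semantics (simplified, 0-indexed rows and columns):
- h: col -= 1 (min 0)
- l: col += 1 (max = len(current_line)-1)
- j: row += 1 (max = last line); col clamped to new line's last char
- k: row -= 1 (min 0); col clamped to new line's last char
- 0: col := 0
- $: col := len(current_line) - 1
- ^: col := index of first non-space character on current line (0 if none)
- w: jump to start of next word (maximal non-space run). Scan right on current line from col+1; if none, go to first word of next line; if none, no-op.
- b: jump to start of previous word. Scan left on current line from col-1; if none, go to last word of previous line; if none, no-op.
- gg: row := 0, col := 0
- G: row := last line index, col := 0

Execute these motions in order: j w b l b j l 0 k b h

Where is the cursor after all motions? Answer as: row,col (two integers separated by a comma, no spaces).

After 1 (j): row=1 col=0 char='s'
After 2 (w): row=1 col=6 char='c'
After 3 (b): row=1 col=0 char='s'
After 4 (l): row=1 col=1 char='n'
After 5 (b): row=1 col=0 char='s'
After 6 (j): row=2 col=0 char='_'
After 7 (l): row=2 col=1 char='_'
After 8 (0): row=2 col=0 char='_'
After 9 (k): row=1 col=0 char='s'
After 10 (b): row=0 col=15 char='n'
After 11 (h): row=0 col=14 char='_'

Answer: 0,14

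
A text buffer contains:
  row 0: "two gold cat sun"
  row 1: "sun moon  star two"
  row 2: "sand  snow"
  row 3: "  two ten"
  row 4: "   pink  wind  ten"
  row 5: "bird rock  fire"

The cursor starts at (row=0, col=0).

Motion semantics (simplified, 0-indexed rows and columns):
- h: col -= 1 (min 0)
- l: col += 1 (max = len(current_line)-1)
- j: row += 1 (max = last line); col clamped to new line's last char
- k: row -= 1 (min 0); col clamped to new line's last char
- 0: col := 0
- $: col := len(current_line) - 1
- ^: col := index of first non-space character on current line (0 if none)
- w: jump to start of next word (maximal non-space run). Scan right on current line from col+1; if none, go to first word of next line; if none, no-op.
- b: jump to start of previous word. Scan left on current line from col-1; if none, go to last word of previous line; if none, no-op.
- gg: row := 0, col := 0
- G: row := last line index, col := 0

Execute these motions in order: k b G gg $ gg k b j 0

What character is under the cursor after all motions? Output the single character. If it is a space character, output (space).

Answer: s

Derivation:
After 1 (k): row=0 col=0 char='t'
After 2 (b): row=0 col=0 char='t'
After 3 (G): row=5 col=0 char='b'
After 4 (gg): row=0 col=0 char='t'
After 5 ($): row=0 col=15 char='n'
After 6 (gg): row=0 col=0 char='t'
After 7 (k): row=0 col=0 char='t'
After 8 (b): row=0 col=0 char='t'
After 9 (j): row=1 col=0 char='s'
After 10 (0): row=1 col=0 char='s'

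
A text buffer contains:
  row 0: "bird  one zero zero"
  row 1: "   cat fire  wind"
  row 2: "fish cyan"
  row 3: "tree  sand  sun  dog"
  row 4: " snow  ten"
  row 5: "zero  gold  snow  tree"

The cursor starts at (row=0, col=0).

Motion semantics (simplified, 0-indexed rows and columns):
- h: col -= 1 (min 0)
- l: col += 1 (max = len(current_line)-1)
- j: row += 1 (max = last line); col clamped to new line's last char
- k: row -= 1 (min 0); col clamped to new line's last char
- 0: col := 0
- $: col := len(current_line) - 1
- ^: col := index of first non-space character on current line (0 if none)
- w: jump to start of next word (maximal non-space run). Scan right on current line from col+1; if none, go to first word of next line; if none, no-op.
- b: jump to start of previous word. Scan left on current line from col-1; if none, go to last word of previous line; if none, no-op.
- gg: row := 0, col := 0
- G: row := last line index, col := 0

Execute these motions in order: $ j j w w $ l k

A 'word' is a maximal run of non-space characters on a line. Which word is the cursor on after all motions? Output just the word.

After 1 ($): row=0 col=18 char='o'
After 2 (j): row=1 col=16 char='d'
After 3 (j): row=2 col=8 char='n'
After 4 (w): row=3 col=0 char='t'
After 5 (w): row=3 col=6 char='s'
After 6 ($): row=3 col=19 char='g'
After 7 (l): row=3 col=19 char='g'
After 8 (k): row=2 col=8 char='n'

Answer: cyan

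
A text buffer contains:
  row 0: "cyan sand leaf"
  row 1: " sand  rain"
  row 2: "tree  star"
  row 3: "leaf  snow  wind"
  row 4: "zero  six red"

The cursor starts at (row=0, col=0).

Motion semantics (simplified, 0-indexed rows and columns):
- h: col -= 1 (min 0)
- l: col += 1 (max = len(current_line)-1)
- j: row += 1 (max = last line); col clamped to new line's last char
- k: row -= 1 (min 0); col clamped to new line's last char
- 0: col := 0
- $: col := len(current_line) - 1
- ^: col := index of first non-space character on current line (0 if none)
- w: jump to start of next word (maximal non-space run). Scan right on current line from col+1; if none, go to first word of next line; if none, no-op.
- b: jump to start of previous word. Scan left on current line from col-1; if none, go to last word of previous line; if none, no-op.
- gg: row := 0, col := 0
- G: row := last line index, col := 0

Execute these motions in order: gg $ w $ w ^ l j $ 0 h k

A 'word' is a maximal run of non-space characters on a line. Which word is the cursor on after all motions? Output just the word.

Answer: tree

Derivation:
After 1 (gg): row=0 col=0 char='c'
After 2 ($): row=0 col=13 char='f'
After 3 (w): row=1 col=1 char='s'
After 4 ($): row=1 col=10 char='n'
After 5 (w): row=2 col=0 char='t'
After 6 (^): row=2 col=0 char='t'
After 7 (l): row=2 col=1 char='r'
After 8 (j): row=3 col=1 char='e'
After 9 ($): row=3 col=15 char='d'
After 10 (0): row=3 col=0 char='l'
After 11 (h): row=3 col=0 char='l'
After 12 (k): row=2 col=0 char='t'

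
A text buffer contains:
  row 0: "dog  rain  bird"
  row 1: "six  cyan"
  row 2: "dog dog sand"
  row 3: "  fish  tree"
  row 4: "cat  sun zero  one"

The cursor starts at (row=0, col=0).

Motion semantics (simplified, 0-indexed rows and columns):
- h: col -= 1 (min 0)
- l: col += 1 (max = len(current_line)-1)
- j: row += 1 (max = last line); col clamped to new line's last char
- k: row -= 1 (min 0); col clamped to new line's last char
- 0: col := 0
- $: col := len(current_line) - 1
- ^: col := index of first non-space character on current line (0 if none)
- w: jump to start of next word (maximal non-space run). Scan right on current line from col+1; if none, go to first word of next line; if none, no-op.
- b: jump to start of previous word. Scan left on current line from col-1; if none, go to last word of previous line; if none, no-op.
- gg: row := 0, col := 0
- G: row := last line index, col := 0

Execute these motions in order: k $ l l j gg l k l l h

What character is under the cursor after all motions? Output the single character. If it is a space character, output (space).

Answer: g

Derivation:
After 1 (k): row=0 col=0 char='d'
After 2 ($): row=0 col=14 char='d'
After 3 (l): row=0 col=14 char='d'
After 4 (l): row=0 col=14 char='d'
After 5 (j): row=1 col=8 char='n'
After 6 (gg): row=0 col=0 char='d'
After 7 (l): row=0 col=1 char='o'
After 8 (k): row=0 col=1 char='o'
After 9 (l): row=0 col=2 char='g'
After 10 (l): row=0 col=3 char='_'
After 11 (h): row=0 col=2 char='g'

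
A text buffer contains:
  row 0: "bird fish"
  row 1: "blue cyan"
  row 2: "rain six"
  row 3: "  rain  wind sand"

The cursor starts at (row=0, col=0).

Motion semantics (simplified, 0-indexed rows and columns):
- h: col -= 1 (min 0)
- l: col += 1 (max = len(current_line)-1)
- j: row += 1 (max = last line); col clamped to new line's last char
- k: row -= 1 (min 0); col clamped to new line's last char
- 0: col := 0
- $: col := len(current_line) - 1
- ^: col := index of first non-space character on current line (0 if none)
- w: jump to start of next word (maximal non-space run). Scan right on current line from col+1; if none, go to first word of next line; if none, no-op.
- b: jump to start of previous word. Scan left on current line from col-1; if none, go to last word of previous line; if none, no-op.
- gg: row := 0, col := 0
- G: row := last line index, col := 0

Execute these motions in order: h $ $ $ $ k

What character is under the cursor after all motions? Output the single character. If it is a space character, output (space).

After 1 (h): row=0 col=0 char='b'
After 2 ($): row=0 col=8 char='h'
After 3 ($): row=0 col=8 char='h'
After 4 ($): row=0 col=8 char='h'
After 5 ($): row=0 col=8 char='h'
After 6 (k): row=0 col=8 char='h'

Answer: h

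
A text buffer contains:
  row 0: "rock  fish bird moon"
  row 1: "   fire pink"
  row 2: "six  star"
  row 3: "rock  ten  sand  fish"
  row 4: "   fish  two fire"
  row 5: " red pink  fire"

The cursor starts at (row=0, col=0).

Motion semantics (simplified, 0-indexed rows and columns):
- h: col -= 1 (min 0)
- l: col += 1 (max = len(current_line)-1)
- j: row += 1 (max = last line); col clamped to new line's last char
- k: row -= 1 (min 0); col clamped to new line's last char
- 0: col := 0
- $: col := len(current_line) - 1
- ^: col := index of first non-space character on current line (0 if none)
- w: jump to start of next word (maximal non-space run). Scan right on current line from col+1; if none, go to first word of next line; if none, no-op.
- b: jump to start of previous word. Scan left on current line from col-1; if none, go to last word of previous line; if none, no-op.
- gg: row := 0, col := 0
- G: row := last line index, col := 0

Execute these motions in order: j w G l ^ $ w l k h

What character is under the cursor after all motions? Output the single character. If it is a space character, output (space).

After 1 (j): row=1 col=0 char='_'
After 2 (w): row=1 col=3 char='f'
After 3 (G): row=5 col=0 char='_'
After 4 (l): row=5 col=1 char='r'
After 5 (^): row=5 col=1 char='r'
After 6 ($): row=5 col=14 char='e'
After 7 (w): row=5 col=14 char='e'
After 8 (l): row=5 col=14 char='e'
After 9 (k): row=4 col=14 char='i'
After 10 (h): row=4 col=13 char='f'

Answer: f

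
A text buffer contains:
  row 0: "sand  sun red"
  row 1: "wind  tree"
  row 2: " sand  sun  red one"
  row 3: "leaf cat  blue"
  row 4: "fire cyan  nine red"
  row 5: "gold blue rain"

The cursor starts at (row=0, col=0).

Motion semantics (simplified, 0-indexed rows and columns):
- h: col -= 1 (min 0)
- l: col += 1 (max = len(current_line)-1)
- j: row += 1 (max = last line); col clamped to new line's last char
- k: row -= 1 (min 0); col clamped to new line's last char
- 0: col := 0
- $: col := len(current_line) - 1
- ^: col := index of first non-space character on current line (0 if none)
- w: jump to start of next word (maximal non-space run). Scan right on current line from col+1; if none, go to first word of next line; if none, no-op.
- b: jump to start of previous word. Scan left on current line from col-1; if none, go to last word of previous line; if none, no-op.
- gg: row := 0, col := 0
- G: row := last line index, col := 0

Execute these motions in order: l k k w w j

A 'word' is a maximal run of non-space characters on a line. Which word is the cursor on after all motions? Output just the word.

Answer: tree

Derivation:
After 1 (l): row=0 col=1 char='a'
After 2 (k): row=0 col=1 char='a'
After 3 (k): row=0 col=1 char='a'
After 4 (w): row=0 col=6 char='s'
After 5 (w): row=0 col=10 char='r'
After 6 (j): row=1 col=9 char='e'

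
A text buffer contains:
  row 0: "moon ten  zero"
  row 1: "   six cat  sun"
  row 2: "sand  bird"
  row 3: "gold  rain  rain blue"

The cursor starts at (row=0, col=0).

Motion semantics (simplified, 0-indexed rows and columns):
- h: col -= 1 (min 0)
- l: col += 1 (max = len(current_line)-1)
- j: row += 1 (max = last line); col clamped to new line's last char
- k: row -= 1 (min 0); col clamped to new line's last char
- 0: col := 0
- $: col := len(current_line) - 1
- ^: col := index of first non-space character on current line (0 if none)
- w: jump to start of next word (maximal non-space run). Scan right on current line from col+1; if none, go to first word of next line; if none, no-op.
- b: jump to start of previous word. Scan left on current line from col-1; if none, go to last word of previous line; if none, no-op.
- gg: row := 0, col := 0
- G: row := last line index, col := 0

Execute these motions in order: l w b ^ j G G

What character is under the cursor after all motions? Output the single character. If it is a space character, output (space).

Answer: g

Derivation:
After 1 (l): row=0 col=1 char='o'
After 2 (w): row=0 col=5 char='t'
After 3 (b): row=0 col=0 char='m'
After 4 (^): row=0 col=0 char='m'
After 5 (j): row=1 col=0 char='_'
After 6 (G): row=3 col=0 char='g'
After 7 (G): row=3 col=0 char='g'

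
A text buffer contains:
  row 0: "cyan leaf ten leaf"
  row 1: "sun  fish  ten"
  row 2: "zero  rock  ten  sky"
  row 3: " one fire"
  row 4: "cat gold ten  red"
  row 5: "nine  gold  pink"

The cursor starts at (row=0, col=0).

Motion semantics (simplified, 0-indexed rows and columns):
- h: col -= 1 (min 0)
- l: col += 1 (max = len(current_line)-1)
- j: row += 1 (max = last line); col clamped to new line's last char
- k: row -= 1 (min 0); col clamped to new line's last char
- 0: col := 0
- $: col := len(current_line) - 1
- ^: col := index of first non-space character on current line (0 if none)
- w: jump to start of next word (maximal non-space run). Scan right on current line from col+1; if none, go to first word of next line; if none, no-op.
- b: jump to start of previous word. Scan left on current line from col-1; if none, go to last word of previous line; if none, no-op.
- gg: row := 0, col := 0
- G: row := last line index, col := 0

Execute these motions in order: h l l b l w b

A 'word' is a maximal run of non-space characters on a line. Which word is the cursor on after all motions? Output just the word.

Answer: cyan

Derivation:
After 1 (h): row=0 col=0 char='c'
After 2 (l): row=0 col=1 char='y'
After 3 (l): row=0 col=2 char='a'
After 4 (b): row=0 col=0 char='c'
After 5 (l): row=0 col=1 char='y'
After 6 (w): row=0 col=5 char='l'
After 7 (b): row=0 col=0 char='c'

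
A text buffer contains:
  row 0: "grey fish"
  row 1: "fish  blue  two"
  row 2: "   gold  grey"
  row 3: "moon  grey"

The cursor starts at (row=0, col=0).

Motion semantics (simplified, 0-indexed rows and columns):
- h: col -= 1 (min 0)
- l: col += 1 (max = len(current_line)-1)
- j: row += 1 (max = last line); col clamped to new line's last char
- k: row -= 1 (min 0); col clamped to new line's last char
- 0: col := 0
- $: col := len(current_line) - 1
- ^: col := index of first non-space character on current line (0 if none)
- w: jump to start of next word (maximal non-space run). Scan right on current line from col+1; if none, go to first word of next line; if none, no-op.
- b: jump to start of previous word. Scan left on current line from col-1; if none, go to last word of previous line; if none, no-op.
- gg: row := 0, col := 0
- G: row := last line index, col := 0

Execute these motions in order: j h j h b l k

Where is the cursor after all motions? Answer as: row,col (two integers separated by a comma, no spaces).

After 1 (j): row=1 col=0 char='f'
After 2 (h): row=1 col=0 char='f'
After 3 (j): row=2 col=0 char='_'
After 4 (h): row=2 col=0 char='_'
After 5 (b): row=1 col=12 char='t'
After 6 (l): row=1 col=13 char='w'
After 7 (k): row=0 col=8 char='h'

Answer: 0,8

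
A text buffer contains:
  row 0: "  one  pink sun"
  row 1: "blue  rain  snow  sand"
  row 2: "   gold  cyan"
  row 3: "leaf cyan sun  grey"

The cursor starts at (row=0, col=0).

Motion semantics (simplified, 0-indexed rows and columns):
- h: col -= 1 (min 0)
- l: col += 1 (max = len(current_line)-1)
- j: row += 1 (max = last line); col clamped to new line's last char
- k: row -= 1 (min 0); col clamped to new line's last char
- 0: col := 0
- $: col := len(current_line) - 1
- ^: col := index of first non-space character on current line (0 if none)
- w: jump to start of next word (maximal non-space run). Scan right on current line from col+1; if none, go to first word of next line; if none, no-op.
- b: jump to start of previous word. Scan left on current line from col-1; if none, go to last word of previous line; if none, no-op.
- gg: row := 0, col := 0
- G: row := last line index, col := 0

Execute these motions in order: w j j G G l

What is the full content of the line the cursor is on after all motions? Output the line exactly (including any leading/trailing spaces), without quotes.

After 1 (w): row=0 col=2 char='o'
After 2 (j): row=1 col=2 char='u'
After 3 (j): row=2 col=2 char='_'
After 4 (G): row=3 col=0 char='l'
After 5 (G): row=3 col=0 char='l'
After 6 (l): row=3 col=1 char='e'

Answer: leaf cyan sun  grey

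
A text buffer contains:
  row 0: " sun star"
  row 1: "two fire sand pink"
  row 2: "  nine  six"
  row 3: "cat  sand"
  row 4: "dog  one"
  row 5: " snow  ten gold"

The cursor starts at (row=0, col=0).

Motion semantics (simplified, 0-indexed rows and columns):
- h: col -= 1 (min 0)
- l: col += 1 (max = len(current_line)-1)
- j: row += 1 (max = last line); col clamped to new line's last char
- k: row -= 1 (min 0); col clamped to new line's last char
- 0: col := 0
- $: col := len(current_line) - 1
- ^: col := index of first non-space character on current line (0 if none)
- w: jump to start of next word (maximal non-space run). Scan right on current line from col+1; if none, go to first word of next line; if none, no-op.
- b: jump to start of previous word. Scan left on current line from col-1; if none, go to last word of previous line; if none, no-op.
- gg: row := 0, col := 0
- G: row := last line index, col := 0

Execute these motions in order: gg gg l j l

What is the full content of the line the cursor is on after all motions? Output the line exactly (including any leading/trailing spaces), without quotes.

Answer: two fire sand pink

Derivation:
After 1 (gg): row=0 col=0 char='_'
After 2 (gg): row=0 col=0 char='_'
After 3 (l): row=0 col=1 char='s'
After 4 (j): row=1 col=1 char='w'
After 5 (l): row=1 col=2 char='o'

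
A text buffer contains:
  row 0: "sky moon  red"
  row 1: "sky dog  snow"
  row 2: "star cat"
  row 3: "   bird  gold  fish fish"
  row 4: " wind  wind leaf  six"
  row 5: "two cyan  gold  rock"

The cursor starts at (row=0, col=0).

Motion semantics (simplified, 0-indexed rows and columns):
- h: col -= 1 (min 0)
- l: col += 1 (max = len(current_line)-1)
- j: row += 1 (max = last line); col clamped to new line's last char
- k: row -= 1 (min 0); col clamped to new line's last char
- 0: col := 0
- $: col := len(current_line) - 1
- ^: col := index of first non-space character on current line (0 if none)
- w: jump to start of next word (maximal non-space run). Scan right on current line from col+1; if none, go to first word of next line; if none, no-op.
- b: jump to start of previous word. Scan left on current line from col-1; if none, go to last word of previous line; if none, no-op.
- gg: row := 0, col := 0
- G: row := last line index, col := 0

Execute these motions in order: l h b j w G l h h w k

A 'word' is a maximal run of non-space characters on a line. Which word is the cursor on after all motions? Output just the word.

After 1 (l): row=0 col=1 char='k'
After 2 (h): row=0 col=0 char='s'
After 3 (b): row=0 col=0 char='s'
After 4 (j): row=1 col=0 char='s'
After 5 (w): row=1 col=4 char='d'
After 6 (G): row=5 col=0 char='t'
After 7 (l): row=5 col=1 char='w'
After 8 (h): row=5 col=0 char='t'
After 9 (h): row=5 col=0 char='t'
After 10 (w): row=5 col=4 char='c'
After 11 (k): row=4 col=4 char='d'

Answer: wind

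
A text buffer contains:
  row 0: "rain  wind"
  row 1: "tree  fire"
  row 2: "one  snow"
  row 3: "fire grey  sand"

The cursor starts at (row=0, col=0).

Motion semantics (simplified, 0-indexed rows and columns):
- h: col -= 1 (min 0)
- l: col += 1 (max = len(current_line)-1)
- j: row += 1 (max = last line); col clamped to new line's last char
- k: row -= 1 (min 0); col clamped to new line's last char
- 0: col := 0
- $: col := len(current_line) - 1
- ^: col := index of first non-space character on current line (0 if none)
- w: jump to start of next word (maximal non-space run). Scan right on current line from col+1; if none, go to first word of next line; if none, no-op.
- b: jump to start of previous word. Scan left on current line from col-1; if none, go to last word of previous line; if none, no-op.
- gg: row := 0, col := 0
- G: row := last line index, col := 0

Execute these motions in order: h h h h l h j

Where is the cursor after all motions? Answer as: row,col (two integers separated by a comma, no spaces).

Answer: 1,0

Derivation:
After 1 (h): row=0 col=0 char='r'
After 2 (h): row=0 col=0 char='r'
After 3 (h): row=0 col=0 char='r'
After 4 (h): row=0 col=0 char='r'
After 5 (l): row=0 col=1 char='a'
After 6 (h): row=0 col=0 char='r'
After 7 (j): row=1 col=0 char='t'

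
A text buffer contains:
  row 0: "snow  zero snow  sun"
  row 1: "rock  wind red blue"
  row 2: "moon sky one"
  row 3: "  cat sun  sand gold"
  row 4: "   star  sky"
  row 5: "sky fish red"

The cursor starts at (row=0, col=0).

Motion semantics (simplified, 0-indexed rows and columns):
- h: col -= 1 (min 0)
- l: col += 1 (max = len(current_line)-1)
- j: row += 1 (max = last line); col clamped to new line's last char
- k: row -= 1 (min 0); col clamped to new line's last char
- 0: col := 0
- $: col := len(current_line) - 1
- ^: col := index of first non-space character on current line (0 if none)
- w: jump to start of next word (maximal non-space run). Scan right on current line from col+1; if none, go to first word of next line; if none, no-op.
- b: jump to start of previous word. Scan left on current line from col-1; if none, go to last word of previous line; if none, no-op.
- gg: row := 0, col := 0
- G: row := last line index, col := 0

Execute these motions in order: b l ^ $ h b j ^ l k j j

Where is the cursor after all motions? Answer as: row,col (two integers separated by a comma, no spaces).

After 1 (b): row=0 col=0 char='s'
After 2 (l): row=0 col=1 char='n'
After 3 (^): row=0 col=0 char='s'
After 4 ($): row=0 col=19 char='n'
After 5 (h): row=0 col=18 char='u'
After 6 (b): row=0 col=17 char='s'
After 7 (j): row=1 col=17 char='u'
After 8 (^): row=1 col=0 char='r'
After 9 (l): row=1 col=1 char='o'
After 10 (k): row=0 col=1 char='n'
After 11 (j): row=1 col=1 char='o'
After 12 (j): row=2 col=1 char='o'

Answer: 2,1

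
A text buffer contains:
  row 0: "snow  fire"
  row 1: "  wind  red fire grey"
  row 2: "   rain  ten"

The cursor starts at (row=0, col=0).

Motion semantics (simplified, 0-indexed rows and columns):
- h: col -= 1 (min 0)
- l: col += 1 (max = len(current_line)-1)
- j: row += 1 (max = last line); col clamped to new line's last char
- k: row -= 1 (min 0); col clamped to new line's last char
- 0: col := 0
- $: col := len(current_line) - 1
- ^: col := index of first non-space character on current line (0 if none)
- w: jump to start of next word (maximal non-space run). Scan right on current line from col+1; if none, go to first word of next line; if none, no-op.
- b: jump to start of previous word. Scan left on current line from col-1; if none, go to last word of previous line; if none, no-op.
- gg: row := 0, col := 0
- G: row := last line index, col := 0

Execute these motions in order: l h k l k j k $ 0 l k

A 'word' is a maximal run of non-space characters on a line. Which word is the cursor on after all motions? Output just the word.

After 1 (l): row=0 col=1 char='n'
After 2 (h): row=0 col=0 char='s'
After 3 (k): row=0 col=0 char='s'
After 4 (l): row=0 col=1 char='n'
After 5 (k): row=0 col=1 char='n'
After 6 (j): row=1 col=1 char='_'
After 7 (k): row=0 col=1 char='n'
After 8 ($): row=0 col=9 char='e'
After 9 (0): row=0 col=0 char='s'
After 10 (l): row=0 col=1 char='n'
After 11 (k): row=0 col=1 char='n'

Answer: snow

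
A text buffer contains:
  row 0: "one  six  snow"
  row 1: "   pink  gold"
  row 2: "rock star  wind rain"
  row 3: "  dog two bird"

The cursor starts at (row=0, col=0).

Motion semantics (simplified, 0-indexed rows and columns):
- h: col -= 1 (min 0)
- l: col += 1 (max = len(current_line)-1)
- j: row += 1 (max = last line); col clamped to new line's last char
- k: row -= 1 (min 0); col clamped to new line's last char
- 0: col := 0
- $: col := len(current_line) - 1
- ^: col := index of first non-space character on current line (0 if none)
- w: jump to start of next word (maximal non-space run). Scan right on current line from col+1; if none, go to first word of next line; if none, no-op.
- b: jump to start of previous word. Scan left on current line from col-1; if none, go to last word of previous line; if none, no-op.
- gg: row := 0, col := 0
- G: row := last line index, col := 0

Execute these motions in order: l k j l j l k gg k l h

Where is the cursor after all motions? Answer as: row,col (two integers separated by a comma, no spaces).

After 1 (l): row=0 col=1 char='n'
After 2 (k): row=0 col=1 char='n'
After 3 (j): row=1 col=1 char='_'
After 4 (l): row=1 col=2 char='_'
After 5 (j): row=2 col=2 char='c'
After 6 (l): row=2 col=3 char='k'
After 7 (k): row=1 col=3 char='p'
After 8 (gg): row=0 col=0 char='o'
After 9 (k): row=0 col=0 char='o'
After 10 (l): row=0 col=1 char='n'
After 11 (h): row=0 col=0 char='o'

Answer: 0,0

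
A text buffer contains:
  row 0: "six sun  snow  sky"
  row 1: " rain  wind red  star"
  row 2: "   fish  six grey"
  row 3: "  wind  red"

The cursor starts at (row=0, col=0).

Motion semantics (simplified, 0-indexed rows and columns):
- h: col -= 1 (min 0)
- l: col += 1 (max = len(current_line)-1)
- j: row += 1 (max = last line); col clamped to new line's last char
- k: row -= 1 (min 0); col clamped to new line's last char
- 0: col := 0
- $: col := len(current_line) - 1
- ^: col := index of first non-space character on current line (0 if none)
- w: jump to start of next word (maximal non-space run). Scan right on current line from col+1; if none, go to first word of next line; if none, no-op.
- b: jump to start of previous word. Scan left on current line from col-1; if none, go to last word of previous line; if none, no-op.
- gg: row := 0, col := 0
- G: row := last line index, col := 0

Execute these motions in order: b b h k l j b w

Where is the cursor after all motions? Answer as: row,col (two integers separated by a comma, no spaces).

Answer: 1,1

Derivation:
After 1 (b): row=0 col=0 char='s'
After 2 (b): row=0 col=0 char='s'
After 3 (h): row=0 col=0 char='s'
After 4 (k): row=0 col=0 char='s'
After 5 (l): row=0 col=1 char='i'
After 6 (j): row=1 col=1 char='r'
After 7 (b): row=0 col=15 char='s'
After 8 (w): row=1 col=1 char='r'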